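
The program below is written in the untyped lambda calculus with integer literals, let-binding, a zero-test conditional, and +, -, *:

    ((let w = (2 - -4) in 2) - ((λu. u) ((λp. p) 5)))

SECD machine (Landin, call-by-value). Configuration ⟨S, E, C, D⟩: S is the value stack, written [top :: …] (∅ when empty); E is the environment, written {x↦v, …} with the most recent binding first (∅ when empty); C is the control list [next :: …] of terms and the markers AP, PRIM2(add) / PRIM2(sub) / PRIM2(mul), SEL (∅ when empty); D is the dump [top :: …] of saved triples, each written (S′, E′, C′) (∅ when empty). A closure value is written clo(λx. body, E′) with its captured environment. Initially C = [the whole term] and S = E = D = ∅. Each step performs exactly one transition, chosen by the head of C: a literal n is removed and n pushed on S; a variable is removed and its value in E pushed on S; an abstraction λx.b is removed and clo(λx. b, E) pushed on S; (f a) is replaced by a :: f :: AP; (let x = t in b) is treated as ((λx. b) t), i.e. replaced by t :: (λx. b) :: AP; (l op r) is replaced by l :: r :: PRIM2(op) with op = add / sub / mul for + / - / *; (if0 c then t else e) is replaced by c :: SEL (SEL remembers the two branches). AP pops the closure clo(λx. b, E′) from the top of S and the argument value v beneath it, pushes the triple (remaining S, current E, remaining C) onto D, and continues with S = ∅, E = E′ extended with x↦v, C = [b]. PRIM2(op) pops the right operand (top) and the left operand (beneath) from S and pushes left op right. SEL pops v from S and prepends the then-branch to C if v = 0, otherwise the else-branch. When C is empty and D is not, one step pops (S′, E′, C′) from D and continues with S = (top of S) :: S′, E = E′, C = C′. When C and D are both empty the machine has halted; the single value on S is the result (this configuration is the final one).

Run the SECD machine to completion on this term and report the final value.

Answer: -3

Derivation:
0. [S=∅ | E=∅ | C=[((let w = (2 - -4) in 2) - ((λu. u) ((λp. p) 5)))] | D=∅]
1. [S=∅ | E=∅ | C=[(let w = (2 - -4) in 2) :: ((λu. u) ((λp. p) 5)) :: PRIM2(sub)] | D=∅]
2. [S=∅ | E=∅ | C=[(2 - -4) :: (λw. 2) :: AP :: ((λu. u) ((λp. p) 5)) :: PRIM2(sub)] | D=∅]
3. [S=∅ | E=∅ | C=[2 :: -4 :: PRIM2(sub) :: (λw. 2) :: AP :: ((λu. u) ((λp. p) 5)) :: PRIM2(sub)] | D=∅]
4. [S=[2] | E=∅ | C=[-4 :: PRIM2(sub) :: (λw. 2) :: AP :: ((λu. u) ((λp. p) 5)) :: PRIM2(sub)] | D=∅]
5. [S=[-4 :: 2] | E=∅ | C=[PRIM2(sub) :: (λw. 2) :: AP :: ((λu. u) ((λp. p) 5)) :: PRIM2(sub)] | D=∅]
6. [S=[6] | E=∅ | C=[(λw. 2) :: AP :: ((λu. u) ((λp. p) 5)) :: PRIM2(sub)] | D=∅]
7. [S=[clo(λw. 2, ∅) :: 6] | E=∅ | C=[AP :: ((λu. u) ((λp. p) 5)) :: PRIM2(sub)] | D=∅]
8. [S=∅ | E={w↦6} | C=[2] | D=[(∅, ∅, [((λu. u) ((λp. p) 5)) :: PRIM2(sub)])]]
9. [S=[2] | E={w↦6} | C=∅ | D=[(∅, ∅, [((λu. u) ((λp. p) 5)) :: PRIM2(sub)])]]
10. [S=[2] | E=∅ | C=[((λu. u) ((λp. p) 5)) :: PRIM2(sub)] | D=∅]
11. [S=[2] | E=∅ | C=[((λp. p) 5) :: (λu. u) :: AP :: PRIM2(sub)] | D=∅]
12. [S=[2] | E=∅ | C=[5 :: (λp. p) :: AP :: (λu. u) :: AP :: PRIM2(sub)] | D=∅]
13. [S=[5 :: 2] | E=∅ | C=[(λp. p) :: AP :: (λu. u) :: AP :: PRIM2(sub)] | D=∅]
14. [S=[clo(λp. p, ∅) :: 5 :: 2] | E=∅ | C=[AP :: (λu. u) :: AP :: PRIM2(sub)] | D=∅]
15. [S=∅ | E={p↦5} | C=[p] | D=[([2], ∅, [(λu. u) :: AP :: PRIM2(sub)])]]
16. [S=[5] | E={p↦5} | C=∅ | D=[([2], ∅, [(λu. u) :: AP :: PRIM2(sub)])]]
17. [S=[5 :: 2] | E=∅ | C=[(λu. u) :: AP :: PRIM2(sub)] | D=∅]
18. [S=[clo(λu. u, ∅) :: 5 :: 2] | E=∅ | C=[AP :: PRIM2(sub)] | D=∅]
19. [S=∅ | E={u↦5} | C=[u] | D=[([2], ∅, [PRIM2(sub)])]]
20. [S=[5] | E={u↦5} | C=∅ | D=[([2], ∅, [PRIM2(sub)])]]
21. [S=[5 :: 2] | E=∅ | C=[PRIM2(sub)] | D=∅]
22. [S=[-3] | E=∅ | C=∅ | D=∅]
→ final value -3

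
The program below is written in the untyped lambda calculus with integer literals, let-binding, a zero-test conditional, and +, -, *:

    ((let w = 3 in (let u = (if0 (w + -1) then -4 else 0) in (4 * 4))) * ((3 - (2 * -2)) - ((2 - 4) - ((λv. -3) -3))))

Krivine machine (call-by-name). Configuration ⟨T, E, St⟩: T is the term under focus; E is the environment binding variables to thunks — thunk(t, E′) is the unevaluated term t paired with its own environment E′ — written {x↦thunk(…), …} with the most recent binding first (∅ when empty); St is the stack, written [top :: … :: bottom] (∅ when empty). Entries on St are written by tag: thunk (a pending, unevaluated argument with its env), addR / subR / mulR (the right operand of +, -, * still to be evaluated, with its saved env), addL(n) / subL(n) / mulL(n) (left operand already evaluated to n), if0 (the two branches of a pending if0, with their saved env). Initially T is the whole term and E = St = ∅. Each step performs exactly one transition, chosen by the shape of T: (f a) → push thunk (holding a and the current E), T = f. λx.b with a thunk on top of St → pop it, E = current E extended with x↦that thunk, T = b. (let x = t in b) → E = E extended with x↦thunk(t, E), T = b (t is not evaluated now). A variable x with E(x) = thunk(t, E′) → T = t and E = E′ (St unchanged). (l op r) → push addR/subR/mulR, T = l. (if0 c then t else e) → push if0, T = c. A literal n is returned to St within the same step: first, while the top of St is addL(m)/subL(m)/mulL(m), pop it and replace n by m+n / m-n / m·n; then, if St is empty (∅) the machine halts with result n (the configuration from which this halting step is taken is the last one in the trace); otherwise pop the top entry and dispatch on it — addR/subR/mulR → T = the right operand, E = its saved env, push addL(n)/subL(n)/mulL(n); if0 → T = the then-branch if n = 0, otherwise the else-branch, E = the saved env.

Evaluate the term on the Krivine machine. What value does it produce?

Answer: 96

Machine steps:
t=0: <T=((let w = 3 in (let u = (if0 (w + -1) then -4 else 0) in (4 * 4))) * ((3 - (2 * -2)) - ((2 - 4) - ((λv. -3) -3)))), E=∅, St=∅>
t=1: <T=(let w = 3 in (let u = (if0 (w + -1) then -4 else 0) in (4 * 4))), E=∅, St=[mulR]>
t=2: <T=(let u = (if0 (w + -1) then -4 else 0) in (4 * 4)), E={w↦thunk(3, ∅)}, St=[mulR]>
t=3: <T=(4 * 4), E={u↦thunk((if0 (w + -1) then -4 else 0), {w↦thunk(3, ∅)}), w↦thunk(3, ∅)}, St=[mulR]>
t=4: <T=4, E={u↦thunk((if0 (w + -1) then -4 else 0), {w↦thunk(3, ∅)}), w↦thunk(3, ∅)}, St=[mulR :: mulR]>
t=5: <T=4, E={u↦thunk((if0 (w + -1) then -4 else 0), {w↦thunk(3, ∅)}), w↦thunk(3, ∅)}, St=[mulL(4) :: mulR]>
t=6: <T=((3 - (2 * -2)) - ((2 - 4) - ((λv. -3) -3))), E=∅, St=[mulL(16)]>
t=7: <T=(3 - (2 * -2)), E=∅, St=[subR :: mulL(16)]>
t=8: <T=3, E=∅, St=[subR :: subR :: mulL(16)]>
t=9: <T=(2 * -2), E=∅, St=[subL(3) :: subR :: mulL(16)]>
t=10: <T=2, E=∅, St=[mulR :: subL(3) :: subR :: mulL(16)]>
t=11: <T=-2, E=∅, St=[mulL(2) :: subL(3) :: subR :: mulL(16)]>
t=12: <T=((2 - 4) - ((λv. -3) -3)), E=∅, St=[subL(7) :: mulL(16)]>
t=13: <T=(2 - 4), E=∅, St=[subR :: subL(7) :: mulL(16)]>
t=14: <T=2, E=∅, St=[subR :: subR :: subL(7) :: mulL(16)]>
t=15: <T=4, E=∅, St=[subL(2) :: subR :: subL(7) :: mulL(16)]>
t=16: <T=((λv. -3) -3), E=∅, St=[subL(-2) :: subL(7) :: mulL(16)]>
t=17: <T=(λv. -3), E=∅, St=[thunk :: subL(-2) :: subL(7) :: mulL(16)]>
t=18: <T=-3, E={v↦thunk(-3, ∅)}, St=[subL(-2) :: subL(7) :: mulL(16)]>
→ final value 96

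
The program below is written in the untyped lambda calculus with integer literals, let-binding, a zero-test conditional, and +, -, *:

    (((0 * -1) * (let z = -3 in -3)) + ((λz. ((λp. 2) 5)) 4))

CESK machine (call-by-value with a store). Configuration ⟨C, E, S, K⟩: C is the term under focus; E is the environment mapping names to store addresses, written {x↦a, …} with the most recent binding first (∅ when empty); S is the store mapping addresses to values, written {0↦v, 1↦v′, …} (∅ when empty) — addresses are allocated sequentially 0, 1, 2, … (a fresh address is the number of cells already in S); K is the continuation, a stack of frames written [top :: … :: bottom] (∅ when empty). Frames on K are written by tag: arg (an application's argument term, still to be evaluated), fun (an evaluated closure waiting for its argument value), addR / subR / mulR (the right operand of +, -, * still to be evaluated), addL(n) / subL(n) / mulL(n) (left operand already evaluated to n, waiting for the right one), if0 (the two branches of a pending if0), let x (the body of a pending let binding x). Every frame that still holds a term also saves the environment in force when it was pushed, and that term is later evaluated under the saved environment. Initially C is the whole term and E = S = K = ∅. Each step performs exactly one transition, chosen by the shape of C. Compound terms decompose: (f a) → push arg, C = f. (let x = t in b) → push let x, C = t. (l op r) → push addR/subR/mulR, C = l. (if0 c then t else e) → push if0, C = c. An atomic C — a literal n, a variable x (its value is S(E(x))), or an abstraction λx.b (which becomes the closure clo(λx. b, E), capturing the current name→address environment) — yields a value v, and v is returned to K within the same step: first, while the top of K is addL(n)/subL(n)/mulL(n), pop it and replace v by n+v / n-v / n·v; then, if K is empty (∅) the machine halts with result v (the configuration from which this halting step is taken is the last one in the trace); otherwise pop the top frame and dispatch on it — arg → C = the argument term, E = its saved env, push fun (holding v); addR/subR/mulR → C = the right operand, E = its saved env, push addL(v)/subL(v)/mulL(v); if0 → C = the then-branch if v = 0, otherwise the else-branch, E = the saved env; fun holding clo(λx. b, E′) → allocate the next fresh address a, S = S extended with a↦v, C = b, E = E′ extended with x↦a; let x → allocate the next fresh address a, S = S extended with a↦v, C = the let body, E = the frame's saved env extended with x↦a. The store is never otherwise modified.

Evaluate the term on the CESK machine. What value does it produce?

step 0: [C=(((0 * -1) * (let z = -3 in -3)) + ((λz. ((λp. 2) 5)) 4)) | E=∅ | S=∅ | K=∅]
step 1: [C=((0 * -1) * (let z = -3 in -3)) | E=∅ | S=∅ | K=[addR]]
step 2: [C=(0 * -1) | E=∅ | S=∅ | K=[mulR :: addR]]
step 3: [C=0 | E=∅ | S=∅ | K=[mulR :: mulR :: addR]]
step 4: [C=-1 | E=∅ | S=∅ | K=[mulL(0) :: mulR :: addR]]
step 5: [C=(let z = -3 in -3) | E=∅ | S=∅ | K=[mulL(0) :: addR]]
step 6: [C=-3 | E=∅ | S=∅ | K=[let z :: mulL(0) :: addR]]
step 7: [C=-3 | E={z↦0} | S={0↦-3} | K=[mulL(0) :: addR]]
step 8: [C=((λz. ((λp. 2) 5)) 4) | E=∅ | S={0↦-3} | K=[addL(0)]]
step 9: [C=(λz. ((λp. 2) 5)) | E=∅ | S={0↦-3} | K=[arg :: addL(0)]]
step 10: [C=4 | E=∅ | S={0↦-3} | K=[fun :: addL(0)]]
step 11: [C=((λp. 2) 5) | E={z↦1} | S={0↦-3, 1↦4} | K=[addL(0)]]
step 12: [C=(λp. 2) | E={z↦1} | S={0↦-3, 1↦4} | K=[arg :: addL(0)]]
step 13: [C=5 | E={z↦1} | S={0↦-3, 1↦4} | K=[fun :: addL(0)]]
step 14: [C=2 | E={p↦2, z↦1} | S={0↦-3, 1↦4, 2↦5} | K=[addL(0)]]
→ final value 2

Answer: 2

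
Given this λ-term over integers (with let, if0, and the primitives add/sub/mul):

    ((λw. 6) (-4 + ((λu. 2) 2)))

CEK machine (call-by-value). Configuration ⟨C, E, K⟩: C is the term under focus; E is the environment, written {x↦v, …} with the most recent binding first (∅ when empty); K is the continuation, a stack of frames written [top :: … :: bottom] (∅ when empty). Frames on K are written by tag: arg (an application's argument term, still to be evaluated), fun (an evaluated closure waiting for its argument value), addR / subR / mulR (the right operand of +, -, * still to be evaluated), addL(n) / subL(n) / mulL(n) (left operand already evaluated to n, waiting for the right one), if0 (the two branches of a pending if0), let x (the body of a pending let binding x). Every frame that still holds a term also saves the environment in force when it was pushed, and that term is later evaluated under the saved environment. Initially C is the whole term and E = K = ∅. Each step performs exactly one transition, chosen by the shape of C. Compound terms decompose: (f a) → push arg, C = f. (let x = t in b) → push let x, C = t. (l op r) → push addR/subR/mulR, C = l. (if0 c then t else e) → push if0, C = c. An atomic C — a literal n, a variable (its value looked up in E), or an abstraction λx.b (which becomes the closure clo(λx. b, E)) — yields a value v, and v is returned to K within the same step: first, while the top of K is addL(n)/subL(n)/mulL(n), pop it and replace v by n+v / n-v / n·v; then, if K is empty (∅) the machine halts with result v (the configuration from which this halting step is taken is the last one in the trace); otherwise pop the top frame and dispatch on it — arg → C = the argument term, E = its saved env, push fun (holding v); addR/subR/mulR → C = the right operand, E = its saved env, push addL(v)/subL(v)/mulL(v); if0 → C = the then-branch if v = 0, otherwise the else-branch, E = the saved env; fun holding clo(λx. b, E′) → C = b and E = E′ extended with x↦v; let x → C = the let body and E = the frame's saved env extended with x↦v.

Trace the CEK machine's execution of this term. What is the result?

Answer: 6

Machine steps:
[0] [C=((λw. 6) (-4 + ((λu. 2) 2))) | E=∅ | K=∅]
[1] [C=(λw. 6) | E=∅ | K=[arg]]
[2] [C=(-4 + ((λu. 2) 2)) | E=∅ | K=[fun]]
[3] [C=-4 | E=∅ | K=[addR :: fun]]
[4] [C=((λu. 2) 2) | E=∅ | K=[addL(-4) :: fun]]
[5] [C=(λu. 2) | E=∅ | K=[arg :: addL(-4) :: fun]]
[6] [C=2 | E=∅ | K=[fun :: addL(-4) :: fun]]
[7] [C=2 | E={u↦2} | K=[addL(-4) :: fun]]
[8] [C=6 | E={w↦-2} | K=∅]
→ final value 6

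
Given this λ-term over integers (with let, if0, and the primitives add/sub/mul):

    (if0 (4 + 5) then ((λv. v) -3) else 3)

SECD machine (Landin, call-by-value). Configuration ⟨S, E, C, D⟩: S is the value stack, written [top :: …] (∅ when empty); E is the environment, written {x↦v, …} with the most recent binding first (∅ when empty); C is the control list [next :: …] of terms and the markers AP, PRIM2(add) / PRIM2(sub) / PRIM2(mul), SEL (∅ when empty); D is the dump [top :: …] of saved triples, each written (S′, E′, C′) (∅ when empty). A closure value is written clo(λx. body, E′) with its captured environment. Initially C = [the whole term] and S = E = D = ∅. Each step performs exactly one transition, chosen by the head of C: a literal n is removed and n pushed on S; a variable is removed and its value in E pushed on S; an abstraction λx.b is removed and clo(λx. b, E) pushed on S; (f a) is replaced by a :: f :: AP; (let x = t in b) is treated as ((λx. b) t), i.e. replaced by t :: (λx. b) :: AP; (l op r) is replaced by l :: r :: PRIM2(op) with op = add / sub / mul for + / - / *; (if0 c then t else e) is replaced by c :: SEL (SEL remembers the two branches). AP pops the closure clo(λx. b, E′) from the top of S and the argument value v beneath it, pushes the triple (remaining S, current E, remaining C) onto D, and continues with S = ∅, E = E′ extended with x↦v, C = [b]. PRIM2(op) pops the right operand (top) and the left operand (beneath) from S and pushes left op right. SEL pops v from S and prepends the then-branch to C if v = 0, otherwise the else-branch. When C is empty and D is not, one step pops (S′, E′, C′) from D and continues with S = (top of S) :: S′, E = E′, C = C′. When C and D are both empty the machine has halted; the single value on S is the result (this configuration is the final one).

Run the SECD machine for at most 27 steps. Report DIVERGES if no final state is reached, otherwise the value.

[0] ⟨S=∅; E=∅; C=[(if0 (4 + 5) then ((λv. v) -3) else 3)]; D=∅⟩
[1] ⟨S=∅; E=∅; C=[(4 + 5) :: SEL]; D=∅⟩
[2] ⟨S=∅; E=∅; C=[4 :: 5 :: PRIM2(add) :: SEL]; D=∅⟩
[3] ⟨S=[4]; E=∅; C=[5 :: PRIM2(add) :: SEL]; D=∅⟩
[4] ⟨S=[5 :: 4]; E=∅; C=[PRIM2(add) :: SEL]; D=∅⟩
[5] ⟨S=[9]; E=∅; C=[SEL]; D=∅⟩
[6] ⟨S=∅; E=∅; C=[3]; D=∅⟩
[7] ⟨S=[3]; E=∅; C=∅; D=∅⟩
→ final value 3

Answer: 3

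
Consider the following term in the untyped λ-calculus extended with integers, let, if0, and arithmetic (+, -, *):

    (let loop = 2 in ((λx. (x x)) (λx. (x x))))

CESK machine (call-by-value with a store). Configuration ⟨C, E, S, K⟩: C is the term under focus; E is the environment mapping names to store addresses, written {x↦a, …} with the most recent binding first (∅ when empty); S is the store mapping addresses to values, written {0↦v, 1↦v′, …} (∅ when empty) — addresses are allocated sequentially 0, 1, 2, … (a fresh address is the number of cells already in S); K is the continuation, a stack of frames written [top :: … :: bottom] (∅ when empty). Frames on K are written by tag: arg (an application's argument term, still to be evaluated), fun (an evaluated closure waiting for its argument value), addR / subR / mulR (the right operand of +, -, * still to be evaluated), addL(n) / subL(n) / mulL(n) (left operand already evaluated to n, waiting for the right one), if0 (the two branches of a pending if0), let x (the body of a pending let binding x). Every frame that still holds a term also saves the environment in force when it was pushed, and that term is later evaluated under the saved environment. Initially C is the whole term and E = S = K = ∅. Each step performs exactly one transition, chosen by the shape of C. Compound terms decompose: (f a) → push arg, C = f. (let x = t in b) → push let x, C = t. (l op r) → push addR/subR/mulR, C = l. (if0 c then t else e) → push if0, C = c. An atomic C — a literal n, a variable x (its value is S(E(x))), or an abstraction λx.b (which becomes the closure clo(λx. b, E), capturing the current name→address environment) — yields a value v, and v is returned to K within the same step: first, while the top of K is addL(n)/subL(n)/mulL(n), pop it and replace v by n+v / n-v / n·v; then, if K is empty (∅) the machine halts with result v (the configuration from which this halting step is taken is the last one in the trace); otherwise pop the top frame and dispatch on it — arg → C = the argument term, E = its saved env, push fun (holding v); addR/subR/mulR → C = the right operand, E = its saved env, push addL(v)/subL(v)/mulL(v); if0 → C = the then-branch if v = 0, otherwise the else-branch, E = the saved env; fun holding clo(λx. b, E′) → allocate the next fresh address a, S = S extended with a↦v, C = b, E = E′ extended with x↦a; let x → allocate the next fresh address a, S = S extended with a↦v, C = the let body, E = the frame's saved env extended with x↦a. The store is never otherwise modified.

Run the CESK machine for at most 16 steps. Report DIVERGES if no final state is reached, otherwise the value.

0. <C=(let loop = 2 in ((λx. (x x)) (λx. (x x)))), E=∅, S=∅, K=∅>
1. <C=2, E=∅, S=∅, K=[let loop]>
2. <C=((λx. (x x)) (λx. (x x))), E={loop↦0}, S={0↦2}, K=∅>
3. <C=(λx. (x x)), E={loop↦0}, S={0↦2}, K=[arg]>
4. <C=(λx. (x x)), E={loop↦0}, S={0↦2}, K=[fun]>
5. <C=(x x), E={x↦1, loop↦0}, S={0↦2, 1↦clo(λx. (x x), {loop↦0})}, K=∅>
6. <C=x, E={x↦1, loop↦0}, S={0↦2, 1↦clo(λx. (x x), {loop↦0})}, K=[arg]>
7. <C=x, E={x↦1, loop↦0}, S={0↦2, 1↦clo(λx. (x x), {loop↦0})}, K=[fun]>
8. <C=(x x), E={x↦2, loop↦0}, S={0↦2, 1↦clo(λx. (x x), {loop↦0}), 2↦clo(λx. (x x), {loop↦0})}, K=∅>
9. <C=x, E={x↦2, loop↦0}, S={0↦2, 1↦clo(λx. (x x), {loop↦0}), 2↦clo(λx. (x x), {loop↦0})}, K=[arg]>
10. <C=x, E={x↦2, loop↦0}, S={0↦2, 1↦clo(λx. (x x), {loop↦0}), 2↦clo(λx. (x x), {loop↦0})}, K=[fun]>
11. <C=(x x), E={x↦3, loop↦0}, S={0↦2, 1↦clo(λx. (x x), {loop↦0}), 2↦clo(λx. (x x), {loop↦0}), 3↦clo(λx. (x x), {loop↦0})}, K=∅>
12. <C=x, E={x↦3, loop↦0}, S={0↦2, 1↦clo(λx. (x x), {loop↦0}), 2↦clo(λx. (x x), {loop↦0}), 3↦clo(λx. (x x), {loop↦0})}, K=[arg]>
13. <C=x, E={x↦3, loop↦0}, S={0↦2, 1↦clo(λx. (x x), {loop↦0}), 2↦clo(λx. (x x), {loop↦0}), 3↦clo(λx. (x x), {loop↦0})}, K=[fun]>
14. <C=(x x), E={x↦4, loop↦0}, S={0↦2, 1↦clo(λx. (x x), {loop↦0}), 2↦clo(λx. (x x), {loop↦0}), 3↦clo(λx. (x x), {loop↦0}), 4↦clo(λx. (x x), {loop↦0})}, K=∅>
15. <C=x, E={x↦4, loop↦0}, S={0↦2, 1↦clo(λx. (x x), {loop↦0}), 2↦clo(λx. (x x), {loop↦0}), 3↦clo(λx. (x x), {loop↦0}), 4↦clo(λx. (x x), {loop↦0})}, K=[arg]>
16. <C=x, E={x↦4, loop↦0}, S={0↦2, 1↦clo(λx. (x x), {loop↦0}), 2↦clo(λx. (x x), {loop↦0}), 3↦clo(λx. (x x), {loop↦0}), 4↦clo(λx. (x x), {loop↦0})}, K=[fun]>
→ 16 transitions taken and the configuration is still not final: no result within 16 steps

Answer: DIVERGES (no final state within 16 steps)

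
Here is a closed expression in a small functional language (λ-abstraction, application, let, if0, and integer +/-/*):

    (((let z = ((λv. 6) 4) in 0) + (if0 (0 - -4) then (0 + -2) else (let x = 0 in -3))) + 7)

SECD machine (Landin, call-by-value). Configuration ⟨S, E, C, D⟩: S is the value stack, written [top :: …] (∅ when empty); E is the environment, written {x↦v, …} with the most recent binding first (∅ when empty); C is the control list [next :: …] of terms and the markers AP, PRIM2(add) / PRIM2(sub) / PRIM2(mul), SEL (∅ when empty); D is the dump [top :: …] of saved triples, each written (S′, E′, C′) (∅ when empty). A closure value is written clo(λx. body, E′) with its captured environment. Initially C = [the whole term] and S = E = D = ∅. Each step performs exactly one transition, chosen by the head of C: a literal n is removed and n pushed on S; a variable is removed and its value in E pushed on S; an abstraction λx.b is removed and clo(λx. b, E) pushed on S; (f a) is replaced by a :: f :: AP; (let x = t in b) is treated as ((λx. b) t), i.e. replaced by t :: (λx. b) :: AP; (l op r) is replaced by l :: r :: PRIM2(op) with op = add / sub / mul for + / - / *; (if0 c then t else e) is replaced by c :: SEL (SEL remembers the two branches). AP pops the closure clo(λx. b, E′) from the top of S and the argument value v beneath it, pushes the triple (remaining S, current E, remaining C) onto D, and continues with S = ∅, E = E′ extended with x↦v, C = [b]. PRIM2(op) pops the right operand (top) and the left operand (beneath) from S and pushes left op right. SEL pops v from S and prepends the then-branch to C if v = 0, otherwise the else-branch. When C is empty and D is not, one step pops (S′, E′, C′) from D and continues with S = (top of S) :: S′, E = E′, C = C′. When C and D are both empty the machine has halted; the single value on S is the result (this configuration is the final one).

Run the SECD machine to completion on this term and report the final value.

step 0: ⟨S=∅; E=∅; C=[(((let z = ((λv. 6) 4) in 0) + (if0 (0 - -4) then (0 + -2) else (let x = 0 in -3))) + 7)]; D=∅⟩
step 1: ⟨S=∅; E=∅; C=[((let z = ((λv. 6) 4) in 0) + (if0 (0 - -4) then (0 + -2) else (let x = 0 in -3))) :: 7 :: PRIM2(add)]; D=∅⟩
step 2: ⟨S=∅; E=∅; C=[(let z = ((λv. 6) 4) in 0) :: (if0 (0 - -4) then (0 + -2) else (let x = 0 in -3)) :: PRIM2(add) :: 7 :: PRIM2(add)]; D=∅⟩
step 3: ⟨S=∅; E=∅; C=[((λv. 6) 4) :: (λz. 0) :: AP :: (if0 (0 - -4) then (0 + -2) else (let x = 0 in -3)) :: PRIM2(add) :: 7 :: PRIM2(add)]; D=∅⟩
step 4: ⟨S=∅; E=∅; C=[4 :: (λv. 6) :: AP :: (λz. 0) :: AP :: (if0 (0 - -4) then (0 + -2) else (let x = 0 in -3)) :: PRIM2(add) :: 7 :: PRIM2(add)]; D=∅⟩
step 5: ⟨S=[4]; E=∅; C=[(λv. 6) :: AP :: (λz. 0) :: AP :: (if0 (0 - -4) then (0 + -2) else (let x = 0 in -3)) :: PRIM2(add) :: 7 :: PRIM2(add)]; D=∅⟩
step 6: ⟨S=[clo(λv. 6, ∅) :: 4]; E=∅; C=[AP :: (λz. 0) :: AP :: (if0 (0 - -4) then (0 + -2) else (let x = 0 in -3)) :: PRIM2(add) :: 7 :: PRIM2(add)]; D=∅⟩
step 7: ⟨S=∅; E={v↦4}; C=[6]; D=[(∅, ∅, [(λz. 0) :: AP :: (if0 (0 - -4) then (0 + -2) else (let x = 0 in -3)) :: PRIM2(add) :: 7 :: PRIM2(add)])]⟩
step 8: ⟨S=[6]; E={v↦4}; C=∅; D=[(∅, ∅, [(λz. 0) :: AP :: (if0 (0 - -4) then (0 + -2) else (let x = 0 in -3)) :: PRIM2(add) :: 7 :: PRIM2(add)])]⟩
step 9: ⟨S=[6]; E=∅; C=[(λz. 0) :: AP :: (if0 (0 - -4) then (0 + -2) else (let x = 0 in -3)) :: PRIM2(add) :: 7 :: PRIM2(add)]; D=∅⟩
step 10: ⟨S=[clo(λz. 0, ∅) :: 6]; E=∅; C=[AP :: (if0 (0 - -4) then (0 + -2) else (let x = 0 in -3)) :: PRIM2(add) :: 7 :: PRIM2(add)]; D=∅⟩
step 11: ⟨S=∅; E={z↦6}; C=[0]; D=[(∅, ∅, [(if0 (0 - -4) then (0 + -2) else (let x = 0 in -3)) :: PRIM2(add) :: 7 :: PRIM2(add)])]⟩
step 12: ⟨S=[0]; E={z↦6}; C=∅; D=[(∅, ∅, [(if0 (0 - -4) then (0 + -2) else (let x = 0 in -3)) :: PRIM2(add) :: 7 :: PRIM2(add)])]⟩
step 13: ⟨S=[0]; E=∅; C=[(if0 (0 - -4) then (0 + -2) else (let x = 0 in -3)) :: PRIM2(add) :: 7 :: PRIM2(add)]; D=∅⟩
step 14: ⟨S=[0]; E=∅; C=[(0 - -4) :: SEL :: PRIM2(add) :: 7 :: PRIM2(add)]; D=∅⟩
step 15: ⟨S=[0]; E=∅; C=[0 :: -4 :: PRIM2(sub) :: SEL :: PRIM2(add) :: 7 :: PRIM2(add)]; D=∅⟩
step 16: ⟨S=[0 :: 0]; E=∅; C=[-4 :: PRIM2(sub) :: SEL :: PRIM2(add) :: 7 :: PRIM2(add)]; D=∅⟩
step 17: ⟨S=[-4 :: 0 :: 0]; E=∅; C=[PRIM2(sub) :: SEL :: PRIM2(add) :: 7 :: PRIM2(add)]; D=∅⟩
step 18: ⟨S=[4 :: 0]; E=∅; C=[SEL :: PRIM2(add) :: 7 :: PRIM2(add)]; D=∅⟩
step 19: ⟨S=[0]; E=∅; C=[(let x = 0 in -3) :: PRIM2(add) :: 7 :: PRIM2(add)]; D=∅⟩
step 20: ⟨S=[0]; E=∅; C=[0 :: (λx. -3) :: AP :: PRIM2(add) :: 7 :: PRIM2(add)]; D=∅⟩
step 21: ⟨S=[0 :: 0]; E=∅; C=[(λx. -3) :: AP :: PRIM2(add) :: 7 :: PRIM2(add)]; D=∅⟩
step 22: ⟨S=[clo(λx. -3, ∅) :: 0 :: 0]; E=∅; C=[AP :: PRIM2(add) :: 7 :: PRIM2(add)]; D=∅⟩
step 23: ⟨S=∅; E={x↦0}; C=[-3]; D=[([0], ∅, [PRIM2(add) :: 7 :: PRIM2(add)])]⟩
step 24: ⟨S=[-3]; E={x↦0}; C=∅; D=[([0], ∅, [PRIM2(add) :: 7 :: PRIM2(add)])]⟩
step 25: ⟨S=[-3 :: 0]; E=∅; C=[PRIM2(add) :: 7 :: PRIM2(add)]; D=∅⟩
step 26: ⟨S=[-3]; E=∅; C=[7 :: PRIM2(add)]; D=∅⟩
step 27: ⟨S=[7 :: -3]; E=∅; C=[PRIM2(add)]; D=∅⟩
step 28: ⟨S=[4]; E=∅; C=∅; D=∅⟩
→ final value 4

Answer: 4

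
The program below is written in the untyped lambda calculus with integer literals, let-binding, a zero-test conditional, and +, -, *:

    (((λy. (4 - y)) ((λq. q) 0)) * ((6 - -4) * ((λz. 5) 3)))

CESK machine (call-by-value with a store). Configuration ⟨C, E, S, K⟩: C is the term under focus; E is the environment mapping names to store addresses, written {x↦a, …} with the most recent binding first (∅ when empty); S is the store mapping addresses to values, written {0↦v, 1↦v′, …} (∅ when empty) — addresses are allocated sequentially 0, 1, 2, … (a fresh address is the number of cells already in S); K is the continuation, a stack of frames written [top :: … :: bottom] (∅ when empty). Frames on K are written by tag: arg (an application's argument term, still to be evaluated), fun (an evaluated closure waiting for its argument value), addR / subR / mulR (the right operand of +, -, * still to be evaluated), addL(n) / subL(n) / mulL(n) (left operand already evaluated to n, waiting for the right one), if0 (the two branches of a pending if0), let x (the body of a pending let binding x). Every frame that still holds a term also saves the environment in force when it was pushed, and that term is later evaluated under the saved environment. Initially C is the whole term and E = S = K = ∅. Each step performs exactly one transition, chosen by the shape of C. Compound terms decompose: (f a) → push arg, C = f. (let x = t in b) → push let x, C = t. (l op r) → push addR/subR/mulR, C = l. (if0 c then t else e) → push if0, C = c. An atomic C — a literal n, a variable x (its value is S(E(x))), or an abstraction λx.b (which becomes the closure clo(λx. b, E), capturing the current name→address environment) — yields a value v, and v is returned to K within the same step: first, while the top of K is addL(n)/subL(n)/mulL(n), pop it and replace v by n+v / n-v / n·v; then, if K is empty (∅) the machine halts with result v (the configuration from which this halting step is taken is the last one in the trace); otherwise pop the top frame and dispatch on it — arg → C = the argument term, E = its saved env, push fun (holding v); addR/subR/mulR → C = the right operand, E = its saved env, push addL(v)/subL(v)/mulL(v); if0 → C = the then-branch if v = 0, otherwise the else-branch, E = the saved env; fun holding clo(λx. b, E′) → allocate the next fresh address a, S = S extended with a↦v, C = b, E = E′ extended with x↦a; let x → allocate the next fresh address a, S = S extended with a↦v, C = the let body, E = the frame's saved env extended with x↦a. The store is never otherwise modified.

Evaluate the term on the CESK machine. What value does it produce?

Answer: 200

Derivation:
step 0: <C=(((λy. (4 - y)) ((λq. q) 0)) * ((6 - -4) * ((λz. 5) 3))), E=∅, S=∅, K=∅>
step 1: <C=((λy. (4 - y)) ((λq. q) 0)), E=∅, S=∅, K=[mulR]>
step 2: <C=(λy. (4 - y)), E=∅, S=∅, K=[arg :: mulR]>
step 3: <C=((λq. q) 0), E=∅, S=∅, K=[fun :: mulR]>
step 4: <C=(λq. q), E=∅, S=∅, K=[arg :: fun :: mulR]>
step 5: <C=0, E=∅, S=∅, K=[fun :: fun :: mulR]>
step 6: <C=q, E={q↦0}, S={0↦0}, K=[fun :: mulR]>
step 7: <C=(4 - y), E={y↦1}, S={0↦0, 1↦0}, K=[mulR]>
step 8: <C=4, E={y↦1}, S={0↦0, 1↦0}, K=[subR :: mulR]>
step 9: <C=y, E={y↦1}, S={0↦0, 1↦0}, K=[subL(4) :: mulR]>
step 10: <C=((6 - -4) * ((λz. 5) 3)), E=∅, S={0↦0, 1↦0}, K=[mulL(4)]>
step 11: <C=(6 - -4), E=∅, S={0↦0, 1↦0}, K=[mulR :: mulL(4)]>
step 12: <C=6, E=∅, S={0↦0, 1↦0}, K=[subR :: mulR :: mulL(4)]>
step 13: <C=-4, E=∅, S={0↦0, 1↦0}, K=[subL(6) :: mulR :: mulL(4)]>
step 14: <C=((λz. 5) 3), E=∅, S={0↦0, 1↦0}, K=[mulL(10) :: mulL(4)]>
step 15: <C=(λz. 5), E=∅, S={0↦0, 1↦0}, K=[arg :: mulL(10) :: mulL(4)]>
step 16: <C=3, E=∅, S={0↦0, 1↦0}, K=[fun :: mulL(10) :: mulL(4)]>
step 17: <C=5, E={z↦2}, S={0↦0, 1↦0, 2↦3}, K=[mulL(10) :: mulL(4)]>
→ final value 200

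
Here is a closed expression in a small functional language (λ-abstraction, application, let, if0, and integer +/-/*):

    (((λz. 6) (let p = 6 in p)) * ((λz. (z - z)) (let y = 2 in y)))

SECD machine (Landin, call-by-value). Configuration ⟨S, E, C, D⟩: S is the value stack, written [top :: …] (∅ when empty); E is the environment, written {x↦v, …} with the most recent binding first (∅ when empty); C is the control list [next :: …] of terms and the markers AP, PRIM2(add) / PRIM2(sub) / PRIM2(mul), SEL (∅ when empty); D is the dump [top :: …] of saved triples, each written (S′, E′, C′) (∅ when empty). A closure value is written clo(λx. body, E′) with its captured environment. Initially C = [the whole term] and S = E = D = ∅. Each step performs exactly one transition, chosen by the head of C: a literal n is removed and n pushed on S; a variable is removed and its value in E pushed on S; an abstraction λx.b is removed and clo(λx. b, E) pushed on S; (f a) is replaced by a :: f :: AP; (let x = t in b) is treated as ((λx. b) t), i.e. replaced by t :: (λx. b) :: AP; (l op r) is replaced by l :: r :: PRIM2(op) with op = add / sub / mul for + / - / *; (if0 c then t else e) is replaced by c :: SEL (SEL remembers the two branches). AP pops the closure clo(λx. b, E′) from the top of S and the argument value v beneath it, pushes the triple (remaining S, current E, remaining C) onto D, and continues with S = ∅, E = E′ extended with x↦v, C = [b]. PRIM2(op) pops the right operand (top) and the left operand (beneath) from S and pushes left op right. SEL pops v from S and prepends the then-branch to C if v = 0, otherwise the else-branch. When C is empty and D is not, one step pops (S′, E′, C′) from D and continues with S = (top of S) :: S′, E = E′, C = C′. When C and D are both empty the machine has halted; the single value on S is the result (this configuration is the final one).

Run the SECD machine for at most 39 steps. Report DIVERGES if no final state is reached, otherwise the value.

Answer: 0

Derivation:
step 0: ⟨S=∅; E=∅; C=[(((λz. 6) (let p = 6 in p)) * ((λz. (z - z)) (let y = 2 in y)))]; D=∅⟩
step 1: ⟨S=∅; E=∅; C=[((λz. 6) (let p = 6 in p)) :: ((λz. (z - z)) (let y = 2 in y)) :: PRIM2(mul)]; D=∅⟩
step 2: ⟨S=∅; E=∅; C=[(let p = 6 in p) :: (λz. 6) :: AP :: ((λz. (z - z)) (let y = 2 in y)) :: PRIM2(mul)]; D=∅⟩
step 3: ⟨S=∅; E=∅; C=[6 :: (λp. p) :: AP :: (λz. 6) :: AP :: ((λz. (z - z)) (let y = 2 in y)) :: PRIM2(mul)]; D=∅⟩
step 4: ⟨S=[6]; E=∅; C=[(λp. p) :: AP :: (λz. 6) :: AP :: ((λz. (z - z)) (let y = 2 in y)) :: PRIM2(mul)]; D=∅⟩
step 5: ⟨S=[clo(λp. p, ∅) :: 6]; E=∅; C=[AP :: (λz. 6) :: AP :: ((λz. (z - z)) (let y = 2 in y)) :: PRIM2(mul)]; D=∅⟩
step 6: ⟨S=∅; E={p↦6}; C=[p]; D=[(∅, ∅, [(λz. 6) :: AP :: ((λz. (z - z)) (let y = 2 in y)) :: PRIM2(mul)])]⟩
step 7: ⟨S=[6]; E={p↦6}; C=∅; D=[(∅, ∅, [(λz. 6) :: AP :: ((λz. (z - z)) (let y = 2 in y)) :: PRIM2(mul)])]⟩
step 8: ⟨S=[6]; E=∅; C=[(λz. 6) :: AP :: ((λz. (z - z)) (let y = 2 in y)) :: PRIM2(mul)]; D=∅⟩
step 9: ⟨S=[clo(λz. 6, ∅) :: 6]; E=∅; C=[AP :: ((λz. (z - z)) (let y = 2 in y)) :: PRIM2(mul)]; D=∅⟩
step 10: ⟨S=∅; E={z↦6}; C=[6]; D=[(∅, ∅, [((λz. (z - z)) (let y = 2 in y)) :: PRIM2(mul)])]⟩
step 11: ⟨S=[6]; E={z↦6}; C=∅; D=[(∅, ∅, [((λz. (z - z)) (let y = 2 in y)) :: PRIM2(mul)])]⟩
step 12: ⟨S=[6]; E=∅; C=[((λz. (z - z)) (let y = 2 in y)) :: PRIM2(mul)]; D=∅⟩
step 13: ⟨S=[6]; E=∅; C=[(let y = 2 in y) :: (λz. (z - z)) :: AP :: PRIM2(mul)]; D=∅⟩
step 14: ⟨S=[6]; E=∅; C=[2 :: (λy. y) :: AP :: (λz. (z - z)) :: AP :: PRIM2(mul)]; D=∅⟩
step 15: ⟨S=[2 :: 6]; E=∅; C=[(λy. y) :: AP :: (λz. (z - z)) :: AP :: PRIM2(mul)]; D=∅⟩
step 16: ⟨S=[clo(λy. y, ∅) :: 2 :: 6]; E=∅; C=[AP :: (λz. (z - z)) :: AP :: PRIM2(mul)]; D=∅⟩
step 17: ⟨S=∅; E={y↦2}; C=[y]; D=[([6], ∅, [(λz. (z - z)) :: AP :: PRIM2(mul)])]⟩
step 18: ⟨S=[2]; E={y↦2}; C=∅; D=[([6], ∅, [(λz. (z - z)) :: AP :: PRIM2(mul)])]⟩
step 19: ⟨S=[2 :: 6]; E=∅; C=[(λz. (z - z)) :: AP :: PRIM2(mul)]; D=∅⟩
step 20: ⟨S=[clo(λz. (z - z), ∅) :: 2 :: 6]; E=∅; C=[AP :: PRIM2(mul)]; D=∅⟩
step 21: ⟨S=∅; E={z↦2}; C=[(z - z)]; D=[([6], ∅, [PRIM2(mul)])]⟩
step 22: ⟨S=∅; E={z↦2}; C=[z :: z :: PRIM2(sub)]; D=[([6], ∅, [PRIM2(mul)])]⟩
step 23: ⟨S=[2]; E={z↦2}; C=[z :: PRIM2(sub)]; D=[([6], ∅, [PRIM2(mul)])]⟩
step 24: ⟨S=[2 :: 2]; E={z↦2}; C=[PRIM2(sub)]; D=[([6], ∅, [PRIM2(mul)])]⟩
step 25: ⟨S=[0]; E={z↦2}; C=∅; D=[([6], ∅, [PRIM2(mul)])]⟩
step 26: ⟨S=[0 :: 6]; E=∅; C=[PRIM2(mul)]; D=∅⟩
step 27: ⟨S=[0]; E=∅; C=∅; D=∅⟩
→ final value 0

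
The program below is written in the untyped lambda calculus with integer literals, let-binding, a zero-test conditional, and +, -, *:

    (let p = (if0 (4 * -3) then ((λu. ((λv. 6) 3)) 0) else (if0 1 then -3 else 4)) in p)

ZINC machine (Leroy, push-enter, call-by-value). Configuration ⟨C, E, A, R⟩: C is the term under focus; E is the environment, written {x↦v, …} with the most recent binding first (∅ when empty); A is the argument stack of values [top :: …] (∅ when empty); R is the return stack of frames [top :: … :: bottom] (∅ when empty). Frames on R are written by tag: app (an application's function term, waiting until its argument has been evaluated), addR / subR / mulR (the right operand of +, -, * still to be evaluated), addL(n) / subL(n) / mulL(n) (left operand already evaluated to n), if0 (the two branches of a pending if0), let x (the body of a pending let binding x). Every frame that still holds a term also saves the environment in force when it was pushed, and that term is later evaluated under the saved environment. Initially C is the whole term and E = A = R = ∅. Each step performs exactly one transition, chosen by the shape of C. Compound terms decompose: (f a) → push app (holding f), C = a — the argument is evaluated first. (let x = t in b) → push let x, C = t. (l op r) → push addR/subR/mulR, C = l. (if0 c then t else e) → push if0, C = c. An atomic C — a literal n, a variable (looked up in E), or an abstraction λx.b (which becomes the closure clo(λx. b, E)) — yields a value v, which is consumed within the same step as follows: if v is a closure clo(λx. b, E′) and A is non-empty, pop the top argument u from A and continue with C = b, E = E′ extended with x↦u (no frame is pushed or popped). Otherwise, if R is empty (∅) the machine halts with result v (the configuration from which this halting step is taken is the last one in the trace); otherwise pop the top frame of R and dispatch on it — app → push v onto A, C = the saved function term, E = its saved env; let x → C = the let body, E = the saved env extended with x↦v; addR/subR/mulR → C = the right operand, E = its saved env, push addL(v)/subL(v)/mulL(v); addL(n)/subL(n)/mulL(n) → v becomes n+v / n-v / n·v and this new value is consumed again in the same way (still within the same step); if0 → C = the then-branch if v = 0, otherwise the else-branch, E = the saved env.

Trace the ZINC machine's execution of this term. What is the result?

Answer: 4

Machine steps:
t=0: <C=(let p = (if0 (4 * -3) then ((λu. ((λv. 6) 3)) 0) else (if0 1 then -3 else 4)) in p), E=∅, A=∅, R=∅>
t=1: <C=(if0 (4 * -3) then ((λu. ((λv. 6) 3)) 0) else (if0 1 then -3 else 4)), E=∅, A=∅, R=[let p]>
t=2: <C=(4 * -3), E=∅, A=∅, R=[if0 :: let p]>
t=3: <C=4, E=∅, A=∅, R=[mulR :: if0 :: let p]>
t=4: <C=-3, E=∅, A=∅, R=[mulL(4) :: if0 :: let p]>
t=5: <C=(if0 1 then -3 else 4), E=∅, A=∅, R=[let p]>
t=6: <C=1, E=∅, A=∅, R=[if0 :: let p]>
t=7: <C=4, E=∅, A=∅, R=[let p]>
t=8: <C=p, E={p↦4}, A=∅, R=∅>
→ final value 4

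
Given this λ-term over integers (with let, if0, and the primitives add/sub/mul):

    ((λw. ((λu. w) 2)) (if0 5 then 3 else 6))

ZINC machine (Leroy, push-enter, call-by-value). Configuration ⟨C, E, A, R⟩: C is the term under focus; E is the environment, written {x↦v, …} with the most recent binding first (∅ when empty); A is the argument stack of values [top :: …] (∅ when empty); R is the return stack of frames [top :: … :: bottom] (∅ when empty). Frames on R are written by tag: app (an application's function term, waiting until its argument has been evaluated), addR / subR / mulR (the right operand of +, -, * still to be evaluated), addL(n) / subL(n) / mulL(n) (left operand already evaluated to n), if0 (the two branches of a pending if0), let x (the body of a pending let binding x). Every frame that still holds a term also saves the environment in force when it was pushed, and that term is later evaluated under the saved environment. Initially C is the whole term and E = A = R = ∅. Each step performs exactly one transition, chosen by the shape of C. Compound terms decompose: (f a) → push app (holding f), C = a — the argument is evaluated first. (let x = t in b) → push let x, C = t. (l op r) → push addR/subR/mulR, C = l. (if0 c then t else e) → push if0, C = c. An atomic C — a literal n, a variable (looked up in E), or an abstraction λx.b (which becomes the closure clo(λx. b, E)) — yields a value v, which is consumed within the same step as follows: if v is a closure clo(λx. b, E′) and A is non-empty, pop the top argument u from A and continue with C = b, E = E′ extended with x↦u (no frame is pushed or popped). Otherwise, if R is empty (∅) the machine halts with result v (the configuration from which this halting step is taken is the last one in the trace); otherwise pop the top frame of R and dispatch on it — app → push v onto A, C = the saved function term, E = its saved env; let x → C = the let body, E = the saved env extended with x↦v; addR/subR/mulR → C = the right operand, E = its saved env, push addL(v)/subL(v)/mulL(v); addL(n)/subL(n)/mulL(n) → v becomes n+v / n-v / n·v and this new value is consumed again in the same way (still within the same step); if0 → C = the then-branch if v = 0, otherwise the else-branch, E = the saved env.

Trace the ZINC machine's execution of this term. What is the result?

Answer: 6

Derivation:
0. ⟨C=((λw. ((λu. w) 2)) (if0 5 then 3 else 6)); E=∅; A=∅; R=∅⟩
1. ⟨C=(if0 5 then 3 else 6); E=∅; A=∅; R=[app]⟩
2. ⟨C=5; E=∅; A=∅; R=[if0 :: app]⟩
3. ⟨C=6; E=∅; A=∅; R=[app]⟩
4. ⟨C=(λw. ((λu. w) 2)); E=∅; A=[6]; R=∅⟩
5. ⟨C=((λu. w) 2); E={w↦6}; A=∅; R=∅⟩
6. ⟨C=2; E={w↦6}; A=∅; R=[app]⟩
7. ⟨C=(λu. w); E={w↦6}; A=[2]; R=∅⟩
8. ⟨C=w; E={u↦2, w↦6}; A=∅; R=∅⟩
→ final value 6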